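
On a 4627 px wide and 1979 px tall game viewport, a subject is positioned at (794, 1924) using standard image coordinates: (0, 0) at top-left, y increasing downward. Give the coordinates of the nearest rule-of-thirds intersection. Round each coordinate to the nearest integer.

(1542, 1319)

Third lines: x ∈ {1542, 3085}, y ∈ {660, 1319}.
794 is closer to x = 1542; 1924 is closer to y = 1319.
So the nearest intersection is the lower-left power point.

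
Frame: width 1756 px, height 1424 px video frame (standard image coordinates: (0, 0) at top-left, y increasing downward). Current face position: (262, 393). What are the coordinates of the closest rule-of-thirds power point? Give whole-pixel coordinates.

Third lines: x ∈ {585, 1171}, y ∈ {475, 949}.
262 is closer to x = 585; 393 is closer to y = 475.
So the nearest intersection is the upper-left power point.

x = 585 px, y = 475 px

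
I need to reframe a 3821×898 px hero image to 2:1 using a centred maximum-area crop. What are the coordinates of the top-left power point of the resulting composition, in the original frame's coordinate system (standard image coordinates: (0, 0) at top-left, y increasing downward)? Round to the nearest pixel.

3821/898 > 2/1, so the 2:1 crop keeps the full height 898 and trims width to 898 × 2/1 = 1796.00 px.
Left offset = (3821 − 1796.00)/2 = 1012.50 px; top offset = 0.
Top-left is one-third across and one-third down within the crop:
x = 1012.50 + 1 × 1796.00/3 ≈ 1611; y = 0.00 + 1 × 898.00/3 ≈ 299.

x = 1611 px, y = 299 px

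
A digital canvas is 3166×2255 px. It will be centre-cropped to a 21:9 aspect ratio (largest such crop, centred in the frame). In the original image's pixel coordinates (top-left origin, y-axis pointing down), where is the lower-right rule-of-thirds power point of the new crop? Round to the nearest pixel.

x = 2111 px, y = 1354 px

3166/2255 < 21/9, so the 21:9 crop keeps the full width 3166 and trims height to 3166 × 9/21 = 1356.86 px.
Top offset = (2255 − 1356.86)/2 = 449.07 px; left offset = 0.
Lower-right is two-thirds across and two-thirds down within the crop:
x = 0.00 + 2 × 3166.00/3 ≈ 2111; y = 449.07 + 2 × 1356.86/3 ≈ 1354.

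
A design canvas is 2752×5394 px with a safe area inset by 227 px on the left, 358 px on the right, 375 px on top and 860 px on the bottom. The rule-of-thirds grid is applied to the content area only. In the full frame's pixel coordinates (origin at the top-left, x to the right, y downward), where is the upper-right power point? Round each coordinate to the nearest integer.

(1672, 1761)

Content width = 2752 − 227 − 358 = 2167 px; content height = 5394 − 375 − 860 = 4159 px.
Upper-right is two-thirds across and one-third down within the content area.
x = 227 + 2 × 2167/3 = 227 + 1444.67 ≈ 1672
y = 375 + 1 × 4159/3 = 375 + 1386.33 ≈ 1761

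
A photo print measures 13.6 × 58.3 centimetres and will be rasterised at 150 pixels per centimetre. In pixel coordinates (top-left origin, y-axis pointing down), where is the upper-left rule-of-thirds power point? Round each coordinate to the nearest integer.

In pixels the canvas is 13.6 × 150 = 2040 wide and 58.3 × 150 = 8745 tall.
The upper-left point is one-third across and one-third down:
x = 1 × 2040/3 ≈ 680; y = 1 × 8745/3 ≈ 2915.

(680, 2915)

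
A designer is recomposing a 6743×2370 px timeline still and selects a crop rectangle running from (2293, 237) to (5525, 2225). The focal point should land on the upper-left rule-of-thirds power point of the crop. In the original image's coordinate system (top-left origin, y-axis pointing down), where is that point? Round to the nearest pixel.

Crop width = 5525 − 2293 = 3232 px; one third is 1077.33 px.
Crop height = 2225 − 237 = 1988 px; one third is 662.67 px.
The upper-left point is one-third across and one-third down within the crop:
x = 2293 + 1 × 1077.33 ≈ 3370; y = 237 + 1 × 662.67 ≈ 900.

x = 3370 px, y = 900 px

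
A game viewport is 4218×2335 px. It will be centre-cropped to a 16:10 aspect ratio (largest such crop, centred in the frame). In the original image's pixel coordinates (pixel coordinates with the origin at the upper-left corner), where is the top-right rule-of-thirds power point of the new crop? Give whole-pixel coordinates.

4218/2335 > 16/10, so the 16:10 crop keeps the full height 2335 and trims width to 2335 × 16/10 = 3736.00 px.
Left offset = (4218 − 3736.00)/2 = 241.00 px; top offset = 0.
Top-right is two-thirds across and one-third down within the crop:
x = 241.00 + 2 × 3736.00/3 ≈ 2732; y = 0.00 + 1 × 2335.00/3 ≈ 778.

(2732, 778)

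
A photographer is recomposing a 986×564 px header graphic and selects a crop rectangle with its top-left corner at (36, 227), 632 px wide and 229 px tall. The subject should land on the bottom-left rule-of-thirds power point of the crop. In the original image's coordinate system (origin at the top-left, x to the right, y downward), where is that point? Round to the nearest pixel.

x = 247 px, y = 380 px

One third of the crop width 632 is 210.67 px.
One third of the crop height 229 is 76.33 px.
The bottom-left point is one-third across and two-thirds down within the crop:
x = 36 + 1 × 210.67 ≈ 247; y = 227 + 2 × 76.33 ≈ 380.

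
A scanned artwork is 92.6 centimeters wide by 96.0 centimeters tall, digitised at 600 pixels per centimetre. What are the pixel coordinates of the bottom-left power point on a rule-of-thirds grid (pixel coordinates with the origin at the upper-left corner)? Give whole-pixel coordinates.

In pixels the canvas is 92.6 × 600 = 55560 wide and 96.0 × 600 = 57600 tall.
The bottom-left point is one-third across and two-thirds down:
x = 1 × 55560/3 ≈ 18520; y = 2 × 57600/3 ≈ 38400.

(18520, 38400)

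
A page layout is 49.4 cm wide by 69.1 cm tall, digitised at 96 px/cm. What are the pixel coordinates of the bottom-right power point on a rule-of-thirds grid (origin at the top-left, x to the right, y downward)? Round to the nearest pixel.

x = 3162 px, y = 4422 px

In pixels the canvas is 49.4 × 96 = 4742.4 wide and 69.1 × 96 = 6633.6 tall.
The bottom-right point is two-thirds across and two-thirds down:
x = 2 × 4742.4/3 ≈ 3162; y = 2 × 6633.6/3 ≈ 4422.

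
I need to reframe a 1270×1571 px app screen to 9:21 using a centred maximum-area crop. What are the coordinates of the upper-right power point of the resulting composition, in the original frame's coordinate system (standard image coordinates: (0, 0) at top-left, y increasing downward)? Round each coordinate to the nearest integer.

(747, 524)

1270/1571 > 9/21, so the 9:21 crop keeps the full height 1571 and trims width to 1571 × 9/21 = 673.29 px.
Left offset = (1270 − 673.29)/2 = 298.36 px; top offset = 0.
Upper-right is two-thirds across and one-third down within the crop:
x = 298.36 + 2 × 673.29/3 ≈ 747; y = 0.00 + 1 × 1571.00/3 ≈ 524.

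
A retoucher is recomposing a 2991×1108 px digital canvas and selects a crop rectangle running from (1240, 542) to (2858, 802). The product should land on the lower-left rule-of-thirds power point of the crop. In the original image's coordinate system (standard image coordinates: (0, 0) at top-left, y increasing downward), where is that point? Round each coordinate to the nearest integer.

x = 1779 px, y = 715 px

Crop width = 2858 − 1240 = 1618 px; one third is 539.33 px.
Crop height = 802 − 542 = 260 px; one third is 86.67 px.
The lower-left point is one-third across and two-thirds down within the crop:
x = 1240 + 1 × 539.33 ≈ 1779; y = 542 + 2 × 86.67 ≈ 715.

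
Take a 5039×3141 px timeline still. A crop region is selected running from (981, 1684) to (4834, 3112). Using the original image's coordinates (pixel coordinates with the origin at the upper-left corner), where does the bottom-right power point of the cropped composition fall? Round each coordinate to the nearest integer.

(3550, 2636)

Crop width = 4834 − 981 = 3853 px; one third is 1284.33 px.
Crop height = 3112 − 1684 = 1428 px; one third is 476.00 px.
The bottom-right point is two-thirds across and two-thirds down within the crop:
x = 981 + 2 × 1284.33 ≈ 3550; y = 1684 + 2 × 476.00 ≈ 2636.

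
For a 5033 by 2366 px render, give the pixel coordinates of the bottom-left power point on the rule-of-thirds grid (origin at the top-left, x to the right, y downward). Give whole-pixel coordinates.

The bottom-left point sits one-third of the way across and two-thirds of the way down.
x = 1 × 5033/3 ≈ 1678; y = 2 × 2366/3 ≈ 1577.

x = 1678 px, y = 1577 px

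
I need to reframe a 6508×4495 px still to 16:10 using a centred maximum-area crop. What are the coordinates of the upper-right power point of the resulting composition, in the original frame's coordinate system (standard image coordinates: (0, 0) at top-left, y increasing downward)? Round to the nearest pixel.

(4339, 1570)

6508/4495 < 16/10, so the 16:10 crop keeps the full width 6508 and trims height to 6508 × 10/16 = 4067.50 px.
Top offset = (4495 − 4067.50)/2 = 213.75 px; left offset = 0.
Upper-right is two-thirds across and one-third down within the crop:
x = 0.00 + 2 × 6508.00/3 ≈ 4339; y = 213.75 + 1 × 4067.50/3 ≈ 1570.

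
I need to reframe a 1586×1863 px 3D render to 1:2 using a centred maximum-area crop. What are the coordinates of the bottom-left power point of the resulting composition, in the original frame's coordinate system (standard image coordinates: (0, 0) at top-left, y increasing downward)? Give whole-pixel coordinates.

1586/1863 > 1/2, so the 1:2 crop keeps the full height 1863 and trims width to 1863 × 1/2 = 931.50 px.
Left offset = (1586 − 931.50)/2 = 327.25 px; top offset = 0.
Bottom-left is one-third across and two-thirds down within the crop:
x = 327.25 + 1 × 931.50/3 ≈ 638; y = 0.00 + 2 × 1863.00/3 ≈ 1242.

x = 638 px, y = 1242 px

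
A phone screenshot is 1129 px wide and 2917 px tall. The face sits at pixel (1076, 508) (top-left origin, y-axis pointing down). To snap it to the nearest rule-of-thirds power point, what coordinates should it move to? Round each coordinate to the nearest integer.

x = 753 px, y = 972 px

Third lines: x ∈ {376, 753}, y ∈ {972, 1945}.
1076 is closer to x = 753; 508 is closer to y = 972.
So the nearest intersection is the upper-right power point.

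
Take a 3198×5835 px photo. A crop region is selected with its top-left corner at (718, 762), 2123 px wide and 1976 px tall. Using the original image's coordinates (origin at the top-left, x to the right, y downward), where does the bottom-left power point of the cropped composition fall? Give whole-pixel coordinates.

One third of the crop width 2123 is 707.67 px.
One third of the crop height 1976 is 658.67 px.
The bottom-left point is one-third across and two-thirds down within the crop:
x = 718 + 1 × 707.67 ≈ 1426; y = 762 + 2 × 658.67 ≈ 2079.

x = 1426 px, y = 2079 px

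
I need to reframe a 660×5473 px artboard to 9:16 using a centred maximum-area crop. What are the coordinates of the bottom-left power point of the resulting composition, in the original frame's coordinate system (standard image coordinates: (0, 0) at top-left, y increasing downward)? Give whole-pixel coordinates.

660/5473 < 9/16, so the 9:16 crop keeps the full width 660 and trims height to 660 × 16/9 = 1173.33 px.
Top offset = (5473 − 1173.33)/2 = 2149.83 px; left offset = 0.
Bottom-left is one-third across and two-thirds down within the crop:
x = 0.00 + 1 × 660.00/3 ≈ 220; y = 2149.83 + 2 × 1173.33/3 ≈ 2932.

(220, 2932)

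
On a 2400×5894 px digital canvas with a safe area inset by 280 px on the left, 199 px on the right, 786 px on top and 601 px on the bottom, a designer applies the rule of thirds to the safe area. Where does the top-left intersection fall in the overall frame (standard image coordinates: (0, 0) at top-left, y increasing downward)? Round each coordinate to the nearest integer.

x = 920 px, y = 2288 px

Content width = 2400 − 280 − 199 = 1921 px; content height = 5894 − 786 − 601 = 4507 px.
Top-left is one-third across and one-third down within the safe area.
x = 280 + 1 × 1921/3 = 280 + 640.33 ≈ 920
y = 786 + 1 × 4507/3 = 786 + 1502.33 ≈ 2288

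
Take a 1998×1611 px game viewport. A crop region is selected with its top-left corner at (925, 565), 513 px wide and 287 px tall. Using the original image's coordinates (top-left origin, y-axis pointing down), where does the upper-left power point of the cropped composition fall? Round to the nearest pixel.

One third of the crop width 513 is 171.00 px.
One third of the crop height 287 is 95.67 px.
The upper-left point is one-third across and one-third down within the crop:
x = 925 + 1 × 171.00 ≈ 1096; y = 565 + 1 × 95.67 ≈ 661.

x = 1096 px, y = 661 px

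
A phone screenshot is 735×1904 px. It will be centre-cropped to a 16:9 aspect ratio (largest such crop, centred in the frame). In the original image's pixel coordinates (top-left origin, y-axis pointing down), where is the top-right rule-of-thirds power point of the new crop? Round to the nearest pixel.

(490, 883)

735/1904 < 16/9, so the 16:9 crop keeps the full width 735 and trims height to 735 × 9/16 = 413.44 px.
Top offset = (1904 − 413.44)/2 = 745.28 px; left offset = 0.
Top-right is two-thirds across and one-third down within the crop:
x = 0.00 + 2 × 735.00/3 ≈ 490; y = 745.28 + 1 × 413.44/3 ≈ 883.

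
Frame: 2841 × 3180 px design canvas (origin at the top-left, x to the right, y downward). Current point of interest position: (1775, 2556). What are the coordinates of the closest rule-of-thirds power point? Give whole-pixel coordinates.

Third lines: x ∈ {947, 1894}, y ∈ {1060, 2120}.
1775 is closer to x = 1894; 2556 is closer to y = 2120.
So the nearest intersection is the lower-right power point.

(1894, 2120)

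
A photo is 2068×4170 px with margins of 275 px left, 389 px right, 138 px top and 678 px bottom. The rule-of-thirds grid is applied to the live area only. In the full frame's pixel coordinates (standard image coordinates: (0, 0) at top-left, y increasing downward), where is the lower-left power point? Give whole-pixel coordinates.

x = 743 px, y = 2374 px

Content width = 2068 − 275 − 389 = 1404 px; content height = 4170 − 138 − 678 = 3354 px.
Lower-left is one-third across and two-thirds down within the live area.
x = 275 + 1 × 1404/3 = 275 + 468.00 ≈ 743
y = 138 + 2 × 3354/3 = 138 + 2236.00 ≈ 2374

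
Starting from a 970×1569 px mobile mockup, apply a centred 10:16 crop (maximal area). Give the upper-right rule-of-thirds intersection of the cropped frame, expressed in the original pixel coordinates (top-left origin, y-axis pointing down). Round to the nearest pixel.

x = 647 px, y = 526 px

970/1569 < 10/16, so the 10:16 crop keeps the full width 970 and trims height to 970 × 16/10 = 1552.00 px.
Top offset = (1569 − 1552.00)/2 = 8.50 px; left offset = 0.
Upper-right is two-thirds across and one-third down within the crop:
x = 0.00 + 2 × 970.00/3 ≈ 647; y = 8.50 + 1 × 1552.00/3 ≈ 526.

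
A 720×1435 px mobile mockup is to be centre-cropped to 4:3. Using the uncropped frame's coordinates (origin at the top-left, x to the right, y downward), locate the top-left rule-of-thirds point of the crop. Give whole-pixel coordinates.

(240, 628)

720/1435 < 4/3, so the 4:3 crop keeps the full width 720 and trims height to 720 × 3/4 = 540.00 px.
Top offset = (1435 − 540.00)/2 = 447.50 px; left offset = 0.
Top-left is one-third across and one-third down within the crop:
x = 0.00 + 1 × 720.00/3 ≈ 240; y = 447.50 + 1 × 540.00/3 ≈ 628.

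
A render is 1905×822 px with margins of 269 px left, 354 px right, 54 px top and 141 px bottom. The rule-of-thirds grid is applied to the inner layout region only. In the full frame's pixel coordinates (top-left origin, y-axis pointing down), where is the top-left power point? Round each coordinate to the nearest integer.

(696, 263)

Content width = 1905 − 269 − 354 = 1282 px; content height = 822 − 54 − 141 = 627 px.
Top-left is one-third across and one-third down within the inner layout region.
x = 269 + 1 × 1282/3 = 269 + 427.33 ≈ 696
y = 54 + 1 × 627/3 = 54 + 209.00 ≈ 263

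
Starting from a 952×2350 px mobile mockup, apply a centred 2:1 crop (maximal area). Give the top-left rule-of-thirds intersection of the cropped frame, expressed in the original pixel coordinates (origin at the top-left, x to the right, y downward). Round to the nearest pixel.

x = 317 px, y = 1096 px

952/2350 < 2/1, so the 2:1 crop keeps the full width 952 and trims height to 952 × 1/2 = 476.00 px.
Top offset = (2350 − 476.00)/2 = 937.00 px; left offset = 0.
Top-left is one-third across and one-third down within the crop:
x = 0.00 + 1 × 952.00/3 ≈ 317; y = 937.00 + 1 × 476.00/3 ≈ 1096.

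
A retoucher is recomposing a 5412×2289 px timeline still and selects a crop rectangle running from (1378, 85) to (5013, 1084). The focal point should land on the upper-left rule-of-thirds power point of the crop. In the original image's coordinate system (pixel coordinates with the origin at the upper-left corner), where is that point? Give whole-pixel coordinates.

(2590, 418)

Crop width = 5013 − 1378 = 3635 px; one third is 1211.67 px.
Crop height = 1084 − 85 = 999 px; one third is 333.00 px.
The upper-left point is one-third across and one-third down within the crop:
x = 1378 + 1 × 1211.67 ≈ 2590; y = 85 + 1 × 333.00 ≈ 418.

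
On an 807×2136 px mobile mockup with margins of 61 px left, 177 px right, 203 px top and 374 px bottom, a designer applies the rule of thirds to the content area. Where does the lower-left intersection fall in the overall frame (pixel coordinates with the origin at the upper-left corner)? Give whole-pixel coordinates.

(251, 1242)

Content width = 807 − 61 − 177 = 569 px; content height = 2136 − 203 − 374 = 1559 px.
Lower-left is one-third across and two-thirds down within the content area.
x = 61 + 1 × 569/3 = 61 + 189.67 ≈ 251
y = 203 + 2 × 1559/3 = 203 + 1039.33 ≈ 1242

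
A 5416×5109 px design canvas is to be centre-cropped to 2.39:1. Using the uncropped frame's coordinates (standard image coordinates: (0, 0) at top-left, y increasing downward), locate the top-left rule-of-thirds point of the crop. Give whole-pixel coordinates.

x = 1805 px, y = 2177 px

5416/5109 < 2.39/1, so the 2.39:1 crop keeps the full width 5416 and trims height to 5416 × 1/2.39 = 2266.11 px.
Top offset = (5109 − 2266.11)/2 = 1421.45 px; left offset = 0.
Top-left is one-third across and one-third down within the crop:
x = 0.00 + 1 × 5416.00/3 ≈ 1805; y = 1421.45 + 1 × 2266.11/3 ≈ 2177.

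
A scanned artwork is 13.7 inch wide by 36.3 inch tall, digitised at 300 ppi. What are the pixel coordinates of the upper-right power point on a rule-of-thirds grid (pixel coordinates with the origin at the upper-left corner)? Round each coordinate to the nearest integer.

In pixels the canvas is 13.7 × 300 = 4110 wide and 36.3 × 300 = 10890 tall.
The upper-right point is two-thirds across and one-third down:
x = 2 × 4110/3 ≈ 2740; y = 1 × 10890/3 ≈ 3630.

x = 2740 px, y = 3630 px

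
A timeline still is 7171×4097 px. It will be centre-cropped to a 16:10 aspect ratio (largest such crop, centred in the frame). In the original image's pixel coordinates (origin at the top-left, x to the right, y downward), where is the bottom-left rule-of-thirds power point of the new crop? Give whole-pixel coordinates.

x = 2493 px, y = 2731 px

7171/4097 > 16/10, so the 16:10 crop keeps the full height 4097 and trims width to 4097 × 16/10 = 6555.20 px.
Left offset = (7171 − 6555.20)/2 = 307.90 px; top offset = 0.
Bottom-left is one-third across and two-thirds down within the crop:
x = 307.90 + 1 × 6555.20/3 ≈ 2493; y = 0.00 + 2 × 4097.00/3 ≈ 2731.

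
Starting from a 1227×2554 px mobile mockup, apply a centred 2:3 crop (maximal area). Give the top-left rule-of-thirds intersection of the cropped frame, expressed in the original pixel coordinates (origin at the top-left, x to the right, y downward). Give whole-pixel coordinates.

1227/2554 < 2/3, so the 2:3 crop keeps the full width 1227 and trims height to 1227 × 3/2 = 1840.50 px.
Top offset = (2554 − 1840.50)/2 = 356.75 px; left offset = 0.
Top-left is one-third across and one-third down within the crop:
x = 0.00 + 1 × 1227.00/3 ≈ 409; y = 356.75 + 1 × 1840.50/3 ≈ 970.

(409, 970)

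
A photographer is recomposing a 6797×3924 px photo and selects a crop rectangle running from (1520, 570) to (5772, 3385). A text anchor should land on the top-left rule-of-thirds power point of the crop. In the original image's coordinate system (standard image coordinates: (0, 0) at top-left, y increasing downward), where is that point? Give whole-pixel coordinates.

(2937, 1508)

Crop width = 5772 − 1520 = 4252 px; one third is 1417.33 px.
Crop height = 3385 − 570 = 2815 px; one third is 938.33 px.
The top-left point is one-third across and one-third down within the crop:
x = 1520 + 1 × 1417.33 ≈ 2937; y = 570 + 1 × 938.33 ≈ 1508.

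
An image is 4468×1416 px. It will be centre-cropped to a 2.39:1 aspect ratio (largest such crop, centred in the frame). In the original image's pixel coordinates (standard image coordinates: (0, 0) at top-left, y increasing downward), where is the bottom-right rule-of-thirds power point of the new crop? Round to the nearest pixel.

x = 2798 px, y = 944 px

4468/1416 > 2.39/1, so the 2.39:1 crop keeps the full height 1416 and trims width to 1416 × 2.39/1 = 3384.24 px.
Left offset = (4468 − 3384.24)/2 = 541.88 px; top offset = 0.
Bottom-right is two-thirds across and two-thirds down within the crop:
x = 541.88 + 2 × 3384.24/3 ≈ 2798; y = 0.00 + 2 × 1416.00/3 ≈ 944.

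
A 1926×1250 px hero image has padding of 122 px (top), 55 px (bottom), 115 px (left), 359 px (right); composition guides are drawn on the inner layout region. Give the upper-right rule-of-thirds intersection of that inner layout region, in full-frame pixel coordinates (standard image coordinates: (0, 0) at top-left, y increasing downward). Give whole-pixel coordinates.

(1083, 480)

Content width = 1926 − 115 − 359 = 1452 px; content height = 1250 − 122 − 55 = 1073 px.
Upper-right is two-thirds across and one-third down within the inner layout region.
x = 115 + 2 × 1452/3 = 115 + 968.00 ≈ 1083
y = 122 + 1 × 1073/3 = 122 + 357.67 ≈ 480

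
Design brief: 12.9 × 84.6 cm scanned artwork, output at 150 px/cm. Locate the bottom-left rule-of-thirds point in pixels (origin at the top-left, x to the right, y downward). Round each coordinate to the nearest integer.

(645, 8460)

In pixels the canvas is 12.9 × 150 = 1935 wide and 84.6 × 150 = 12690 tall.
The bottom-left point is one-third across and two-thirds down:
x = 1 × 1935/3 ≈ 645; y = 2 × 12690/3 ≈ 8460.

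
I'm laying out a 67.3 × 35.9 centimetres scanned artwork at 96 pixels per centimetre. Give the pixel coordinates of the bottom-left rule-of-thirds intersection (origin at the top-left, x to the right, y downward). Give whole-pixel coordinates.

(2154, 2298)

In pixels the canvas is 67.3 × 96 = 6460.8 wide and 35.9 × 96 = 3446.4 tall.
The bottom-left point is one-third across and two-thirds down:
x = 1 × 6460.8/3 ≈ 2154; y = 2 × 3446.4/3 ≈ 2298.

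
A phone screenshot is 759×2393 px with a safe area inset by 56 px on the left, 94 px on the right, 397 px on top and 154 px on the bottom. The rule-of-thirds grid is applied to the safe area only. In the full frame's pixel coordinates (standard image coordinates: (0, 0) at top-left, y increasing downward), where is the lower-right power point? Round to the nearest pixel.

Content width = 759 − 56 − 94 = 609 px; content height = 2393 − 397 − 154 = 1842 px.
Lower-right is two-thirds across and two-thirds down within the safe area.
x = 56 + 2 × 609/3 = 56 + 406.00 ≈ 462
y = 397 + 2 × 1842/3 = 397 + 1228.00 ≈ 1625

(462, 1625)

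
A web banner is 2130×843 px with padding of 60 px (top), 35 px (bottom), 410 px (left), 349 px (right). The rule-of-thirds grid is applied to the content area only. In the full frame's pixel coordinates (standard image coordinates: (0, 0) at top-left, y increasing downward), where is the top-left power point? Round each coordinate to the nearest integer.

x = 867 px, y = 309 px

Content width = 2130 − 410 − 349 = 1371 px; content height = 843 − 60 − 35 = 748 px.
Top-left is one-third across and one-third down within the content area.
x = 410 + 1 × 1371/3 = 410 + 457.00 ≈ 867
y = 60 + 1 × 748/3 = 60 + 249.33 ≈ 309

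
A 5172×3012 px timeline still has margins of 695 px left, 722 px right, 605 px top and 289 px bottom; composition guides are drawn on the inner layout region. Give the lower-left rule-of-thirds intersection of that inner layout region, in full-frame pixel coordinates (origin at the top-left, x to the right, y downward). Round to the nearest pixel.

x = 1947 px, y = 2017 px

Content width = 5172 − 695 − 722 = 3755 px; content height = 3012 − 605 − 289 = 2118 px.
Lower-left is one-third across and two-thirds down within the inner layout region.
x = 695 + 1 × 3755/3 = 695 + 1251.67 ≈ 1947
y = 605 + 2 × 2118/3 = 605 + 1412.00 ≈ 2017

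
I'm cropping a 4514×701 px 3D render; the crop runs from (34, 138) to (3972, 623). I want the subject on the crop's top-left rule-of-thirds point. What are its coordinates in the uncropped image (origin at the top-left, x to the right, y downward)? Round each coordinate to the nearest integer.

(1347, 300)

Crop width = 3972 − 34 = 3938 px; one third is 1312.67 px.
Crop height = 623 − 138 = 485 px; one third is 161.67 px.
The top-left point is one-third across and one-third down within the crop:
x = 34 + 1 × 1312.67 ≈ 1347; y = 138 + 1 × 161.67 ≈ 300.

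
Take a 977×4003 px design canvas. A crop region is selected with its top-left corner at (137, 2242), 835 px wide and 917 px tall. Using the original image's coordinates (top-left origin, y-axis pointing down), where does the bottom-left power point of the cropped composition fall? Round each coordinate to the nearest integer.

(415, 2853)

One third of the crop width 835 is 278.33 px.
One third of the crop height 917 is 305.67 px.
The bottom-left point is one-third across and two-thirds down within the crop:
x = 137 + 1 × 278.33 ≈ 415; y = 2242 + 2 × 305.67 ≈ 2853.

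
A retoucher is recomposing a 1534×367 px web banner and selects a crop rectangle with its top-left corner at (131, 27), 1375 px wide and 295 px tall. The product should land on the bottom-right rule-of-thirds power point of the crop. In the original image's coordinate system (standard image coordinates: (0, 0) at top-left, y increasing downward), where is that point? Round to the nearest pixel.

One third of the crop width 1375 is 458.33 px.
One third of the crop height 295 is 98.33 px.
The bottom-right point is two-thirds across and two-thirds down within the crop:
x = 131 + 2 × 458.33 ≈ 1048; y = 27 + 2 × 98.33 ≈ 224.

(1048, 224)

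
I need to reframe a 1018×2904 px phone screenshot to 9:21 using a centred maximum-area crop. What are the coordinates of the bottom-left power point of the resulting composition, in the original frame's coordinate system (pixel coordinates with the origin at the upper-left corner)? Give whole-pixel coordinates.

(339, 1848)

1018/2904 < 9/21, so the 9:21 crop keeps the full width 1018 and trims height to 1018 × 21/9 = 2375.33 px.
Top offset = (2904 − 2375.33)/2 = 264.33 px; left offset = 0.
Bottom-left is one-third across and two-thirds down within the crop:
x = 0.00 + 1 × 1018.00/3 ≈ 339; y = 264.33 + 2 × 2375.33/3 ≈ 1848.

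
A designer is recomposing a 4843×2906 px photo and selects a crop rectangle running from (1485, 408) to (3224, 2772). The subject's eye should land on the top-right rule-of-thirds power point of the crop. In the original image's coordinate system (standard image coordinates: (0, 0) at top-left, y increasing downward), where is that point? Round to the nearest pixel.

Crop width = 3224 − 1485 = 1739 px; one third is 579.67 px.
Crop height = 2772 − 408 = 2364 px; one third is 788.00 px.
The top-right point is two-thirds across and one-third down within the crop:
x = 1485 + 2 × 579.67 ≈ 2644; y = 408 + 1 × 788.00 ≈ 1196.

(2644, 1196)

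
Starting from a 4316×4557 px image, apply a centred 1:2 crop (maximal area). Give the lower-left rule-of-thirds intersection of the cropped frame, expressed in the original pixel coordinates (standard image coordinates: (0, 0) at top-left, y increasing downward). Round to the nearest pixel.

4316/4557 > 1/2, so the 1:2 crop keeps the full height 4557 and trims width to 4557 × 1/2 = 2278.50 px.
Left offset = (4316 − 2278.50)/2 = 1018.75 px; top offset = 0.
Lower-left is one-third across and two-thirds down within the crop:
x = 1018.75 + 1 × 2278.50/3 ≈ 1778; y = 0.00 + 2 × 4557.00/3 ≈ 3038.

x = 1778 px, y = 3038 px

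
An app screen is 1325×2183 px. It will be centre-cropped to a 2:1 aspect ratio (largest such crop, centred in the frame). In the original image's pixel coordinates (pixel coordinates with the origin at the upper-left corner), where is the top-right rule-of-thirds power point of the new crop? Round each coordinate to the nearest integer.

1325/2183 < 2/1, so the 2:1 crop keeps the full width 1325 and trims height to 1325 × 1/2 = 662.50 px.
Top offset = (2183 − 662.50)/2 = 760.25 px; left offset = 0.
Top-right is two-thirds across and one-third down within the crop:
x = 0.00 + 2 × 1325.00/3 ≈ 883; y = 760.25 + 1 × 662.50/3 ≈ 981.

x = 883 px, y = 981 px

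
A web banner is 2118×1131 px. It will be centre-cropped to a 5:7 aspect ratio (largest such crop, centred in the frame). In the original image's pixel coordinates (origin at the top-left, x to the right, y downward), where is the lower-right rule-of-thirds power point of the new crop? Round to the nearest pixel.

x = 1194 px, y = 754 px

2118/1131 > 5/7, so the 5:7 crop keeps the full height 1131 and trims width to 1131 × 5/7 = 807.86 px.
Left offset = (2118 − 807.86)/2 = 655.07 px; top offset = 0.
Lower-right is two-thirds across and two-thirds down within the crop:
x = 655.07 + 2 × 807.86/3 ≈ 1194; y = 0.00 + 2 × 1131.00/3 ≈ 754.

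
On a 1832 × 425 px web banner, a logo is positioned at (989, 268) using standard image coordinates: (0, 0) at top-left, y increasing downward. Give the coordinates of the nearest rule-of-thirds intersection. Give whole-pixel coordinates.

(1221, 283)

Third lines: x ∈ {611, 1221}, y ∈ {142, 283}.
989 is closer to x = 1221; 268 is closer to y = 283.
So the nearest intersection is the lower-right power point.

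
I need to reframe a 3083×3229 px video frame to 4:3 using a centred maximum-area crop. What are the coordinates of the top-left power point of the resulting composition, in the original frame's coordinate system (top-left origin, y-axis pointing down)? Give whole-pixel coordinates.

(1028, 1229)

3083/3229 < 4/3, so the 4:3 crop keeps the full width 3083 and trims height to 3083 × 3/4 = 2312.25 px.
Top offset = (3229 − 2312.25)/2 = 458.38 px; left offset = 0.
Top-left is one-third across and one-third down within the crop:
x = 0.00 + 1 × 3083.00/3 ≈ 1028; y = 458.38 + 1 × 2312.25/3 ≈ 1229.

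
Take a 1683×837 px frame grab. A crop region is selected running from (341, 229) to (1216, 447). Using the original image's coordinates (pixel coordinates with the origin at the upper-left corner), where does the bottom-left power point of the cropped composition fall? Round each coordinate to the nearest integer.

Crop width = 1216 − 341 = 875 px; one third is 291.67 px.
Crop height = 447 − 229 = 218 px; one third is 72.67 px.
The bottom-left point is one-third across and two-thirds down within the crop:
x = 341 + 1 × 291.67 ≈ 633; y = 229 + 2 × 72.67 ≈ 374.

x = 633 px, y = 374 px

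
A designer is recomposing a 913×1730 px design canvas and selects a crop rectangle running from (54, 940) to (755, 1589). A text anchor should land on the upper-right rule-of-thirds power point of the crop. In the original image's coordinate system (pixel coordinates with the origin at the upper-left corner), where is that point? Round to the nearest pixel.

Crop width = 755 − 54 = 701 px; one third is 233.67 px.
Crop height = 1589 − 940 = 649 px; one third is 216.33 px.
The upper-right point is two-thirds across and one-third down within the crop:
x = 54 + 2 × 233.67 ≈ 521; y = 940 + 1 × 216.33 ≈ 1156.

(521, 1156)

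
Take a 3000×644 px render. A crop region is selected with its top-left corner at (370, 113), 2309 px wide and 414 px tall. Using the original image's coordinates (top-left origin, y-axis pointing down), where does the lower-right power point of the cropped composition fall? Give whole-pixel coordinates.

(1909, 389)

One third of the crop width 2309 is 769.67 px.
One third of the crop height 414 is 138.00 px.
The lower-right point is two-thirds across and two-thirds down within the crop:
x = 370 + 2 × 769.67 ≈ 1909; y = 113 + 2 × 138.00 ≈ 389.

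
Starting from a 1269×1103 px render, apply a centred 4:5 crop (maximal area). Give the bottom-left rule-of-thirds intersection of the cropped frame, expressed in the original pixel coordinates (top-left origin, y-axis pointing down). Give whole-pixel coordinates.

1269/1103 > 4/5, so the 4:5 crop keeps the full height 1103 and trims width to 1103 × 4/5 = 882.40 px.
Left offset = (1269 − 882.40)/2 = 193.30 px; top offset = 0.
Bottom-left is one-third across and two-thirds down within the crop:
x = 193.30 + 1 × 882.40/3 ≈ 487; y = 0.00 + 2 × 1103.00/3 ≈ 735.

(487, 735)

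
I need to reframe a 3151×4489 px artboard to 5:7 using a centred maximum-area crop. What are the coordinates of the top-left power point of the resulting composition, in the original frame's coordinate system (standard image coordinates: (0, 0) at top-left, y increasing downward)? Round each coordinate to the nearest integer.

(1050, 1509)

3151/4489 < 5/7, so the 5:7 crop keeps the full width 3151 and trims height to 3151 × 7/5 = 4411.40 px.
Top offset = (4489 − 4411.40)/2 = 38.80 px; left offset = 0.
Top-left is one-third across and one-third down within the crop:
x = 0.00 + 1 × 3151.00/3 ≈ 1050; y = 38.80 + 1 × 4411.40/3 ≈ 1509.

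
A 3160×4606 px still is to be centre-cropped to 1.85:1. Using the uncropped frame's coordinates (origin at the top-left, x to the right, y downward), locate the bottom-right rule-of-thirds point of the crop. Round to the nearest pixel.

3160/4606 < 1.85/1, so the 1.85:1 crop keeps the full width 3160 and trims height to 3160 × 1/1.85 = 1708.11 px.
Top offset = (4606 − 1708.11)/2 = 1448.95 px; left offset = 0.
Bottom-right is two-thirds across and two-thirds down within the crop:
x = 0.00 + 2 × 3160.00/3 ≈ 2107; y = 1448.95 + 2 × 1708.11/3 ≈ 2588.

(2107, 2588)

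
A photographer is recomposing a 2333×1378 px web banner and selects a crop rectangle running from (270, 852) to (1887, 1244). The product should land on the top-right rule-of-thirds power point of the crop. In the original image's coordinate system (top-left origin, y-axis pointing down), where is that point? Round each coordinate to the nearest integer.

Crop width = 1887 − 270 = 1617 px; one third is 539.00 px.
Crop height = 1244 − 852 = 392 px; one third is 130.67 px.
The top-right point is two-thirds across and one-third down within the crop:
x = 270 + 2 × 539.00 ≈ 1348; y = 852 + 1 × 130.67 ≈ 983.

(1348, 983)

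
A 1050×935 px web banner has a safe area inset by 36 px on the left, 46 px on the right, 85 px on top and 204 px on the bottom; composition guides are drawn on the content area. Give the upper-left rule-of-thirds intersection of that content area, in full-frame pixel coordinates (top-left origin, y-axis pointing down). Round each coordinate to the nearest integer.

(359, 300)

Content width = 1050 − 36 − 46 = 968 px; content height = 935 − 85 − 204 = 646 px.
Upper-left is one-third across and one-third down within the content area.
x = 36 + 1 × 968/3 = 36 + 322.67 ≈ 359
y = 85 + 1 × 646/3 = 85 + 215.33 ≈ 300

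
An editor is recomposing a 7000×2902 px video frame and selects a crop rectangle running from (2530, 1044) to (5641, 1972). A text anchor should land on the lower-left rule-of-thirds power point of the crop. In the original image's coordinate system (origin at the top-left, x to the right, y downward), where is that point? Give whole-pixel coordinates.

Crop width = 5641 − 2530 = 3111 px; one third is 1037.00 px.
Crop height = 1972 − 1044 = 928 px; one third is 309.33 px.
The lower-left point is one-third across and two-thirds down within the crop:
x = 2530 + 1 × 1037.00 ≈ 3567; y = 1044 + 2 × 309.33 ≈ 1663.

(3567, 1663)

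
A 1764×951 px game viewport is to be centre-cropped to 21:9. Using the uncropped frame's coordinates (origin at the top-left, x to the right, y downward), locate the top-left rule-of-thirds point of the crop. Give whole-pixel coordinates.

x = 588 px, y = 350 px

1764/951 < 21/9, so the 21:9 crop keeps the full width 1764 and trims height to 1764 × 9/21 = 756.00 px.
Top offset = (951 − 756.00)/2 = 97.50 px; left offset = 0.
Top-left is one-third across and one-third down within the crop:
x = 0.00 + 1 × 1764.00/3 ≈ 588; y = 97.50 + 1 × 756.00/3 ≈ 350.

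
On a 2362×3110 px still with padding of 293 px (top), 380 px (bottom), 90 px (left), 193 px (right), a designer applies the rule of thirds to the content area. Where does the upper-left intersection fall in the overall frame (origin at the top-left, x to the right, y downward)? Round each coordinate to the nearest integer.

(783, 1105)

Content width = 2362 − 90 − 193 = 2079 px; content height = 3110 − 293 − 380 = 2437 px.
Upper-left is one-third across and one-third down within the content area.
x = 90 + 1 × 2079/3 = 90 + 693.00 ≈ 783
y = 293 + 1 × 2437/3 = 293 + 812.33 ≈ 1105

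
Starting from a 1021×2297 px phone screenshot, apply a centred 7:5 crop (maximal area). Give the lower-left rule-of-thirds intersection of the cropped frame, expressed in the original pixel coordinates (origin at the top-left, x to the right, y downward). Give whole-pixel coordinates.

1021/2297 < 7/5, so the 7:5 crop keeps the full width 1021 and trims height to 1021 × 5/7 = 729.29 px.
Top offset = (2297 − 729.29)/2 = 783.86 px; left offset = 0.
Lower-left is one-third across and two-thirds down within the crop:
x = 0.00 + 1 × 1021.00/3 ≈ 340; y = 783.86 + 2 × 729.29/3 ≈ 1270.

x = 340 px, y = 1270 px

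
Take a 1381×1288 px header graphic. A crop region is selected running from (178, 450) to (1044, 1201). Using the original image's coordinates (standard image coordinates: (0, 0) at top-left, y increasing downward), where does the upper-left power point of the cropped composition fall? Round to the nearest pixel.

Crop width = 1044 − 178 = 866 px; one third is 288.67 px.
Crop height = 1201 − 450 = 751 px; one third is 250.33 px.
The upper-left point is one-third across and one-third down within the crop:
x = 178 + 1 × 288.67 ≈ 467; y = 450 + 1 × 250.33 ≈ 700.

x = 467 px, y = 700 px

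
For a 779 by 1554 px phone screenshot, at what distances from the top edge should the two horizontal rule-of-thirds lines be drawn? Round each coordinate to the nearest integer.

1554 / 3 = 518, so the horizontal lines sit at one and two thirds of 1554.

y = 518 px and y = 1036 px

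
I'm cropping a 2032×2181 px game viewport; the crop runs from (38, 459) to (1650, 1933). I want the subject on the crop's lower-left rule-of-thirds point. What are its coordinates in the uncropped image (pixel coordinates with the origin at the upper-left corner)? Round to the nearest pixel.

x = 575 px, y = 1442 px

Crop width = 1650 − 38 = 1612 px; one third is 537.33 px.
Crop height = 1933 − 459 = 1474 px; one third is 491.33 px.
The lower-left point is one-third across and two-thirds down within the crop:
x = 38 + 1 × 537.33 ≈ 575; y = 459 + 2 × 491.33 ≈ 1442.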